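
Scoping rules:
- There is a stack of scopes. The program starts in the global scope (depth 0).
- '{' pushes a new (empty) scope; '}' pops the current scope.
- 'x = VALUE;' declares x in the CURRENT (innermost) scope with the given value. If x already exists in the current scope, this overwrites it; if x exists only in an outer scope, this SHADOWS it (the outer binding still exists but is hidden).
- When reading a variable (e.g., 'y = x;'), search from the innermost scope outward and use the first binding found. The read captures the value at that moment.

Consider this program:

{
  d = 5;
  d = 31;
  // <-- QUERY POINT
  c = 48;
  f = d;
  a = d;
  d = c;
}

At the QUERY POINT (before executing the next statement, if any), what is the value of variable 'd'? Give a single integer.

Step 1: enter scope (depth=1)
Step 2: declare d=5 at depth 1
Step 3: declare d=31 at depth 1
Visible at query point: d=31

Answer: 31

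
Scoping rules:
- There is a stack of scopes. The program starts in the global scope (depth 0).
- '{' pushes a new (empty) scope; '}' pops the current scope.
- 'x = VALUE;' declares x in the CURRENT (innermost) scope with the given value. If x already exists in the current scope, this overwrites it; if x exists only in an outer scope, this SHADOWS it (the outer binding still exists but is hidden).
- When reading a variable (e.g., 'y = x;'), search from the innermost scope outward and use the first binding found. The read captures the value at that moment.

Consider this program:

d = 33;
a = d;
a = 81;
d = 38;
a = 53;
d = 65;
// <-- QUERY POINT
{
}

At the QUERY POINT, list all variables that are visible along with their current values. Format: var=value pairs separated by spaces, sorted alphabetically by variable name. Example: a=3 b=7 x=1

Answer: a=53 d=65

Derivation:
Step 1: declare d=33 at depth 0
Step 2: declare a=(read d)=33 at depth 0
Step 3: declare a=81 at depth 0
Step 4: declare d=38 at depth 0
Step 5: declare a=53 at depth 0
Step 6: declare d=65 at depth 0
Visible at query point: a=53 d=65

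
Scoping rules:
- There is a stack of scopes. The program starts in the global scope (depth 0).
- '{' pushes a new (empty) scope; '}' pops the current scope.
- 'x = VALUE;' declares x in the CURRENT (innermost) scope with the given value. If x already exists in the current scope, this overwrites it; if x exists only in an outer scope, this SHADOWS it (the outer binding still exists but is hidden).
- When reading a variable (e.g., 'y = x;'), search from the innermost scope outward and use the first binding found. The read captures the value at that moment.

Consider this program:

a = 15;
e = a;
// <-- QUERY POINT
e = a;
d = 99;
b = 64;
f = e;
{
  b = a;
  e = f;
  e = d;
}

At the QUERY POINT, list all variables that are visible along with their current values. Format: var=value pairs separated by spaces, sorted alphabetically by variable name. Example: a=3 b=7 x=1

Answer: a=15 e=15

Derivation:
Step 1: declare a=15 at depth 0
Step 2: declare e=(read a)=15 at depth 0
Visible at query point: a=15 e=15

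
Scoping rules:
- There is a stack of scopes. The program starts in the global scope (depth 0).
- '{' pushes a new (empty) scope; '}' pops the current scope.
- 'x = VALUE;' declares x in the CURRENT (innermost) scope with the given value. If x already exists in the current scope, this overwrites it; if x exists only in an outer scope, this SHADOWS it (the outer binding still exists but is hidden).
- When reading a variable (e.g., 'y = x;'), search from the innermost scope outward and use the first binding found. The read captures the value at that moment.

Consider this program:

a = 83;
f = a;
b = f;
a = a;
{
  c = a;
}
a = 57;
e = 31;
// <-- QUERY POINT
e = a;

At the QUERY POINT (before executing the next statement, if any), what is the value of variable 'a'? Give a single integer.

Step 1: declare a=83 at depth 0
Step 2: declare f=(read a)=83 at depth 0
Step 3: declare b=(read f)=83 at depth 0
Step 4: declare a=(read a)=83 at depth 0
Step 5: enter scope (depth=1)
Step 6: declare c=(read a)=83 at depth 1
Step 7: exit scope (depth=0)
Step 8: declare a=57 at depth 0
Step 9: declare e=31 at depth 0
Visible at query point: a=57 b=83 e=31 f=83

Answer: 57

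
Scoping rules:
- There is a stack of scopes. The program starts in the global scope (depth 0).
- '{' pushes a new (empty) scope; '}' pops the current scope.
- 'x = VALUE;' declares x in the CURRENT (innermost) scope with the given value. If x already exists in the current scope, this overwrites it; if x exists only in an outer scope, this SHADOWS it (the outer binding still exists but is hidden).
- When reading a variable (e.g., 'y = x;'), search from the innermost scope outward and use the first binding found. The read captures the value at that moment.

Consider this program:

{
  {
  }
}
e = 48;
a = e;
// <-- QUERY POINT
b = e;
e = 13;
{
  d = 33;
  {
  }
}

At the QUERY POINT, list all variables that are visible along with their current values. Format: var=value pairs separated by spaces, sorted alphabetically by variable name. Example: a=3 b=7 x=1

Step 1: enter scope (depth=1)
Step 2: enter scope (depth=2)
Step 3: exit scope (depth=1)
Step 4: exit scope (depth=0)
Step 5: declare e=48 at depth 0
Step 6: declare a=(read e)=48 at depth 0
Visible at query point: a=48 e=48

Answer: a=48 e=48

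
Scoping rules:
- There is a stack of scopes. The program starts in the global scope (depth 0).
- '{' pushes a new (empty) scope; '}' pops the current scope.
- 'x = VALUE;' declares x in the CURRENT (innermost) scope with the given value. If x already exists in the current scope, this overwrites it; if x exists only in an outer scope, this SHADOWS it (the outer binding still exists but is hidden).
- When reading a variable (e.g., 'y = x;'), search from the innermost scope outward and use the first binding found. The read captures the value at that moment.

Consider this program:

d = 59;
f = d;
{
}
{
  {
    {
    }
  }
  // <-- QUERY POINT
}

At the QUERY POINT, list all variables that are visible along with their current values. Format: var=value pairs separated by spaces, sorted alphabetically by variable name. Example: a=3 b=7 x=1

Step 1: declare d=59 at depth 0
Step 2: declare f=(read d)=59 at depth 0
Step 3: enter scope (depth=1)
Step 4: exit scope (depth=0)
Step 5: enter scope (depth=1)
Step 6: enter scope (depth=2)
Step 7: enter scope (depth=3)
Step 8: exit scope (depth=2)
Step 9: exit scope (depth=1)
Visible at query point: d=59 f=59

Answer: d=59 f=59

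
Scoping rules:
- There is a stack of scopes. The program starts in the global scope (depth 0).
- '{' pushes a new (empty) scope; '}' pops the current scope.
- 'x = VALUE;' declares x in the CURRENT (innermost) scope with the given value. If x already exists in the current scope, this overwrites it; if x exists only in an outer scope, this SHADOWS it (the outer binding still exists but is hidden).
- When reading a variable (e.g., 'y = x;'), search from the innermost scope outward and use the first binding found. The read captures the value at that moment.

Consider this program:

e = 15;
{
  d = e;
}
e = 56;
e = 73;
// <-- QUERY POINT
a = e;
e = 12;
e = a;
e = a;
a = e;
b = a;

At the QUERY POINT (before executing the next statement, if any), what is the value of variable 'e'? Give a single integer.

Answer: 73

Derivation:
Step 1: declare e=15 at depth 0
Step 2: enter scope (depth=1)
Step 3: declare d=(read e)=15 at depth 1
Step 4: exit scope (depth=0)
Step 5: declare e=56 at depth 0
Step 6: declare e=73 at depth 0
Visible at query point: e=73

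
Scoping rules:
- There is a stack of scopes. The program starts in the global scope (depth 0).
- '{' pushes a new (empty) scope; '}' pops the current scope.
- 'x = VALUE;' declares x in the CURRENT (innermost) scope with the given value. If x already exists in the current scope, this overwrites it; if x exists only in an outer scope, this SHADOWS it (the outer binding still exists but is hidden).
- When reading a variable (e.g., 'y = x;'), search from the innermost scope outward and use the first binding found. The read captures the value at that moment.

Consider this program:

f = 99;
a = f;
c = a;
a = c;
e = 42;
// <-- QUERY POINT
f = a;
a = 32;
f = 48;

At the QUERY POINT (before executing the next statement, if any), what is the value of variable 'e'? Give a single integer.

Answer: 42

Derivation:
Step 1: declare f=99 at depth 0
Step 2: declare a=(read f)=99 at depth 0
Step 3: declare c=(read a)=99 at depth 0
Step 4: declare a=(read c)=99 at depth 0
Step 5: declare e=42 at depth 0
Visible at query point: a=99 c=99 e=42 f=99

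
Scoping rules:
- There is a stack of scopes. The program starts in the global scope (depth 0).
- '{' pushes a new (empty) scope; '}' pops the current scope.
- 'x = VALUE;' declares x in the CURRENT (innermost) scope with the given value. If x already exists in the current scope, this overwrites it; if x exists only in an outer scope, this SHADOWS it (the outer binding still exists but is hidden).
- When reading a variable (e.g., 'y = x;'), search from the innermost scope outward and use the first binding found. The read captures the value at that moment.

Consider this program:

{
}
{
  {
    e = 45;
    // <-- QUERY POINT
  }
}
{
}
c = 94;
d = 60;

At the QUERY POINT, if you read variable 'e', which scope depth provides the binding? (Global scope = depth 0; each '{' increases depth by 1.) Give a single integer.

Answer: 2

Derivation:
Step 1: enter scope (depth=1)
Step 2: exit scope (depth=0)
Step 3: enter scope (depth=1)
Step 4: enter scope (depth=2)
Step 5: declare e=45 at depth 2
Visible at query point: e=45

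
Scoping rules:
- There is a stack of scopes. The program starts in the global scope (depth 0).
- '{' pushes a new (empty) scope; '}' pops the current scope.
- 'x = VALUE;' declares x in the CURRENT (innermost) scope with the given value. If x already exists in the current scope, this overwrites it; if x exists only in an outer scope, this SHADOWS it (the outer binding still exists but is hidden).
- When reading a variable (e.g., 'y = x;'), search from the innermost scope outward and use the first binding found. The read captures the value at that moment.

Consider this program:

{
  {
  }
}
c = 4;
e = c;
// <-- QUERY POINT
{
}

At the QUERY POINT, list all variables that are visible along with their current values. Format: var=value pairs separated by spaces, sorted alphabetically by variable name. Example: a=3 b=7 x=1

Step 1: enter scope (depth=1)
Step 2: enter scope (depth=2)
Step 3: exit scope (depth=1)
Step 4: exit scope (depth=0)
Step 5: declare c=4 at depth 0
Step 6: declare e=(read c)=4 at depth 0
Visible at query point: c=4 e=4

Answer: c=4 e=4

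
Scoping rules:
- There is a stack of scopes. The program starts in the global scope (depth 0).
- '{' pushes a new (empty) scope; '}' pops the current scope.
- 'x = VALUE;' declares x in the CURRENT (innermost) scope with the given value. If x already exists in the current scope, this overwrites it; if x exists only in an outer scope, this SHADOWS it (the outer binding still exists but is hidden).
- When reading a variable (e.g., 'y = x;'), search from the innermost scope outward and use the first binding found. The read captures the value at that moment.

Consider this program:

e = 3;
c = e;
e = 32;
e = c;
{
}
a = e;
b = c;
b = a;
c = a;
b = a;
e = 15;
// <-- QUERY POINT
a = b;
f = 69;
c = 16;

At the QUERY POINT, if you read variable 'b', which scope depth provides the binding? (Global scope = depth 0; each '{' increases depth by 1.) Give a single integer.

Answer: 0

Derivation:
Step 1: declare e=3 at depth 0
Step 2: declare c=(read e)=3 at depth 0
Step 3: declare e=32 at depth 0
Step 4: declare e=(read c)=3 at depth 0
Step 5: enter scope (depth=1)
Step 6: exit scope (depth=0)
Step 7: declare a=(read e)=3 at depth 0
Step 8: declare b=(read c)=3 at depth 0
Step 9: declare b=(read a)=3 at depth 0
Step 10: declare c=(read a)=3 at depth 0
Step 11: declare b=(read a)=3 at depth 0
Step 12: declare e=15 at depth 0
Visible at query point: a=3 b=3 c=3 e=15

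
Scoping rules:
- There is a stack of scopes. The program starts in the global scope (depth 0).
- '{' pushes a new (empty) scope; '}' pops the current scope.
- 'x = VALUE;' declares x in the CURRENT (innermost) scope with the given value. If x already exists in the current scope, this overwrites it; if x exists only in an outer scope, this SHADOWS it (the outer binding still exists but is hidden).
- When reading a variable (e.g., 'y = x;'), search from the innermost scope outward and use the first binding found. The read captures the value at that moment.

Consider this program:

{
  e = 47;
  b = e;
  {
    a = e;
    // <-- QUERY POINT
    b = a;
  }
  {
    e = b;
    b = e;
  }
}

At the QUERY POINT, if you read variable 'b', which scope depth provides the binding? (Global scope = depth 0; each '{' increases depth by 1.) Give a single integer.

Answer: 1

Derivation:
Step 1: enter scope (depth=1)
Step 2: declare e=47 at depth 1
Step 3: declare b=(read e)=47 at depth 1
Step 4: enter scope (depth=2)
Step 5: declare a=(read e)=47 at depth 2
Visible at query point: a=47 b=47 e=47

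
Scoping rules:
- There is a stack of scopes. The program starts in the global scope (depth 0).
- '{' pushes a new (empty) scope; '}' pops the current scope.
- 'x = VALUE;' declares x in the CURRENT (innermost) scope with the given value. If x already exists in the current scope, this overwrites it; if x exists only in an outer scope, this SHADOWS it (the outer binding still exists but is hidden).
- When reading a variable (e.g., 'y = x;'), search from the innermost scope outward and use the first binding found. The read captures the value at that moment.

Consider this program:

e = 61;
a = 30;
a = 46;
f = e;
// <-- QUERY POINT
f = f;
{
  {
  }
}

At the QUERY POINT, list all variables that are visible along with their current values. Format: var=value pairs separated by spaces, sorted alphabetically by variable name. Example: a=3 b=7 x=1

Answer: a=46 e=61 f=61

Derivation:
Step 1: declare e=61 at depth 0
Step 2: declare a=30 at depth 0
Step 3: declare a=46 at depth 0
Step 4: declare f=(read e)=61 at depth 0
Visible at query point: a=46 e=61 f=61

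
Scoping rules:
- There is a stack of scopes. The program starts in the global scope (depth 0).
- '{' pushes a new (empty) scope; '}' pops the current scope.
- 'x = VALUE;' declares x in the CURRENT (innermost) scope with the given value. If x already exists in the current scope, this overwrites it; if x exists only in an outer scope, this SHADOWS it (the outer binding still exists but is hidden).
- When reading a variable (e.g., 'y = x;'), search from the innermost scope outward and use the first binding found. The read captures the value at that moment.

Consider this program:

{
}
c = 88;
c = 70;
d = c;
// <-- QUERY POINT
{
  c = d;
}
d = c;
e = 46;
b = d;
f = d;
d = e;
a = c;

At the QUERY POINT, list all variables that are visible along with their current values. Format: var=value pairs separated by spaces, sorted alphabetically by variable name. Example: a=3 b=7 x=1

Step 1: enter scope (depth=1)
Step 2: exit scope (depth=0)
Step 3: declare c=88 at depth 0
Step 4: declare c=70 at depth 0
Step 5: declare d=(read c)=70 at depth 0
Visible at query point: c=70 d=70

Answer: c=70 d=70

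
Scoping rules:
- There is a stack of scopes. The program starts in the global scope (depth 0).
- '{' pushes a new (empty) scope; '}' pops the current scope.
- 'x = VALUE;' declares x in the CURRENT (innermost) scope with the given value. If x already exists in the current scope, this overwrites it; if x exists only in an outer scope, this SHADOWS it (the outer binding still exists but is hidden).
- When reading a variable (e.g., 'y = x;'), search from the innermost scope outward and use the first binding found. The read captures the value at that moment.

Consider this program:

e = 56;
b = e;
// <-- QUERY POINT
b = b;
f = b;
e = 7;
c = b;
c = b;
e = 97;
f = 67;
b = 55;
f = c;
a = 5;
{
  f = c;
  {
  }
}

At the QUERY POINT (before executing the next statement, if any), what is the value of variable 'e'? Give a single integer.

Step 1: declare e=56 at depth 0
Step 2: declare b=(read e)=56 at depth 0
Visible at query point: b=56 e=56

Answer: 56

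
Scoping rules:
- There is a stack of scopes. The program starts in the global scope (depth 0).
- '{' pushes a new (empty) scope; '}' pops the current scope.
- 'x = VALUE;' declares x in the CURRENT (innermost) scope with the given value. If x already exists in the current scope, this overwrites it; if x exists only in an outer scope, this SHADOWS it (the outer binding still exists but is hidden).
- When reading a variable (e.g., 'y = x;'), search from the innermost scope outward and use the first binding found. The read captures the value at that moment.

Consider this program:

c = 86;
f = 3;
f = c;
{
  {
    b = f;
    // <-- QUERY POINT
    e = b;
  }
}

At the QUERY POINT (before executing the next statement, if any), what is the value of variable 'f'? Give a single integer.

Answer: 86

Derivation:
Step 1: declare c=86 at depth 0
Step 2: declare f=3 at depth 0
Step 3: declare f=(read c)=86 at depth 0
Step 4: enter scope (depth=1)
Step 5: enter scope (depth=2)
Step 6: declare b=(read f)=86 at depth 2
Visible at query point: b=86 c=86 f=86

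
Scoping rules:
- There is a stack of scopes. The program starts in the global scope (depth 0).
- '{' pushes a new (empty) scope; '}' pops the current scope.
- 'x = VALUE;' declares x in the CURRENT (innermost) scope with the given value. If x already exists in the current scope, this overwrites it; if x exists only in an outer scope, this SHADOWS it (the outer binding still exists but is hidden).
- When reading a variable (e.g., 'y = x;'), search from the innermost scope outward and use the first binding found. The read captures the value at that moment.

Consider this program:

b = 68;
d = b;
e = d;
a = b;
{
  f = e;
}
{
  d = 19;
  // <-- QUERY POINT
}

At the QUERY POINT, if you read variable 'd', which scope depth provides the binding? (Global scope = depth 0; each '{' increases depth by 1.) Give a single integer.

Answer: 1

Derivation:
Step 1: declare b=68 at depth 0
Step 2: declare d=(read b)=68 at depth 0
Step 3: declare e=(read d)=68 at depth 0
Step 4: declare a=(read b)=68 at depth 0
Step 5: enter scope (depth=1)
Step 6: declare f=(read e)=68 at depth 1
Step 7: exit scope (depth=0)
Step 8: enter scope (depth=1)
Step 9: declare d=19 at depth 1
Visible at query point: a=68 b=68 d=19 e=68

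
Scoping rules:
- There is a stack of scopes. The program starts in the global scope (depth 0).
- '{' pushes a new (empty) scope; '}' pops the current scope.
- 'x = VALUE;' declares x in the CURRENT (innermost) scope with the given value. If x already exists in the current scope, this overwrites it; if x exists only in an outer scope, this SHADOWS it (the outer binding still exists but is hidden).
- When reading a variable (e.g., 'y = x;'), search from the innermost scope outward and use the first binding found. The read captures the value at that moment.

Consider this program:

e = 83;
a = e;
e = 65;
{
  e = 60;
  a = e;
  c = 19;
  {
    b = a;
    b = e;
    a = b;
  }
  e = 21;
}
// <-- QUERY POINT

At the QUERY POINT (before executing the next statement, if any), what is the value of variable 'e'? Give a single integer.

Answer: 65

Derivation:
Step 1: declare e=83 at depth 0
Step 2: declare a=(read e)=83 at depth 0
Step 3: declare e=65 at depth 0
Step 4: enter scope (depth=1)
Step 5: declare e=60 at depth 1
Step 6: declare a=(read e)=60 at depth 1
Step 7: declare c=19 at depth 1
Step 8: enter scope (depth=2)
Step 9: declare b=(read a)=60 at depth 2
Step 10: declare b=(read e)=60 at depth 2
Step 11: declare a=(read b)=60 at depth 2
Step 12: exit scope (depth=1)
Step 13: declare e=21 at depth 1
Step 14: exit scope (depth=0)
Visible at query point: a=83 e=65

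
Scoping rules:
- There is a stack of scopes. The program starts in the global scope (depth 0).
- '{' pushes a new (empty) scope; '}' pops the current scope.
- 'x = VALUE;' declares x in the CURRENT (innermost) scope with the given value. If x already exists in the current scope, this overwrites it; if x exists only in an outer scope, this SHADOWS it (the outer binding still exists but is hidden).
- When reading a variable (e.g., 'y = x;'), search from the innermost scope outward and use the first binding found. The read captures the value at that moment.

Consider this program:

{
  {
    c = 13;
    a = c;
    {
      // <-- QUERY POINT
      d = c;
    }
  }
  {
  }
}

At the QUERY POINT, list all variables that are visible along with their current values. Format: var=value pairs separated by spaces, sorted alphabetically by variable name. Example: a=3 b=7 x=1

Step 1: enter scope (depth=1)
Step 2: enter scope (depth=2)
Step 3: declare c=13 at depth 2
Step 4: declare a=(read c)=13 at depth 2
Step 5: enter scope (depth=3)
Visible at query point: a=13 c=13

Answer: a=13 c=13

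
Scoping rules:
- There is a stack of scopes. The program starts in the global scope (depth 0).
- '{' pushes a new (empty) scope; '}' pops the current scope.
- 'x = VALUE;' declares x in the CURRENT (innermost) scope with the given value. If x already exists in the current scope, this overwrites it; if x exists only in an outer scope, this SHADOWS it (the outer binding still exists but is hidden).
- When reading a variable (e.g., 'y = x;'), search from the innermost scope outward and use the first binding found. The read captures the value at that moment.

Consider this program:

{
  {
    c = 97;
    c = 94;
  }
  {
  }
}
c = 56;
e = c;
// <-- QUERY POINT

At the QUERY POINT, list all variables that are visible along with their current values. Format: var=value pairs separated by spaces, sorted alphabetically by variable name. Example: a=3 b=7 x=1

Answer: c=56 e=56

Derivation:
Step 1: enter scope (depth=1)
Step 2: enter scope (depth=2)
Step 3: declare c=97 at depth 2
Step 4: declare c=94 at depth 2
Step 5: exit scope (depth=1)
Step 6: enter scope (depth=2)
Step 7: exit scope (depth=1)
Step 8: exit scope (depth=0)
Step 9: declare c=56 at depth 0
Step 10: declare e=(read c)=56 at depth 0
Visible at query point: c=56 e=56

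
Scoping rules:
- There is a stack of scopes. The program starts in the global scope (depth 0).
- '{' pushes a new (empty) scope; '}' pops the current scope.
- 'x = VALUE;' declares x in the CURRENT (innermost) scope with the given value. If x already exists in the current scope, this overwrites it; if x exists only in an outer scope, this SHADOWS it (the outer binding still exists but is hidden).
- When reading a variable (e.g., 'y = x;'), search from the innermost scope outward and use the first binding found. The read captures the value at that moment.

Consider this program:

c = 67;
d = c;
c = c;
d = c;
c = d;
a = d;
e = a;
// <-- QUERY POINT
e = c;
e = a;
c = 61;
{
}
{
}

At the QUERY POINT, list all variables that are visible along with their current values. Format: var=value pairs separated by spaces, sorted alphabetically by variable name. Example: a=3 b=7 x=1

Answer: a=67 c=67 d=67 e=67

Derivation:
Step 1: declare c=67 at depth 0
Step 2: declare d=(read c)=67 at depth 0
Step 3: declare c=(read c)=67 at depth 0
Step 4: declare d=(read c)=67 at depth 0
Step 5: declare c=(read d)=67 at depth 0
Step 6: declare a=(read d)=67 at depth 0
Step 7: declare e=(read a)=67 at depth 0
Visible at query point: a=67 c=67 d=67 e=67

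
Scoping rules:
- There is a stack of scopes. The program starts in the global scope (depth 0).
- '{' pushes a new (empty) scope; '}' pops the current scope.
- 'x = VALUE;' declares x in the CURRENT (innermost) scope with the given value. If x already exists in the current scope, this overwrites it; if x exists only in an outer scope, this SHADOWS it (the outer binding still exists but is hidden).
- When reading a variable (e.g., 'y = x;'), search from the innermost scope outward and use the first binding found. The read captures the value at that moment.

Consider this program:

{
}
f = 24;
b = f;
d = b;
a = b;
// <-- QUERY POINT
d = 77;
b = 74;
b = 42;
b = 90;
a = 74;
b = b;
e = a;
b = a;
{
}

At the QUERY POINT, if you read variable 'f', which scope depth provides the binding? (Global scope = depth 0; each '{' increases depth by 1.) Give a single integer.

Step 1: enter scope (depth=1)
Step 2: exit scope (depth=0)
Step 3: declare f=24 at depth 0
Step 4: declare b=(read f)=24 at depth 0
Step 5: declare d=(read b)=24 at depth 0
Step 6: declare a=(read b)=24 at depth 0
Visible at query point: a=24 b=24 d=24 f=24

Answer: 0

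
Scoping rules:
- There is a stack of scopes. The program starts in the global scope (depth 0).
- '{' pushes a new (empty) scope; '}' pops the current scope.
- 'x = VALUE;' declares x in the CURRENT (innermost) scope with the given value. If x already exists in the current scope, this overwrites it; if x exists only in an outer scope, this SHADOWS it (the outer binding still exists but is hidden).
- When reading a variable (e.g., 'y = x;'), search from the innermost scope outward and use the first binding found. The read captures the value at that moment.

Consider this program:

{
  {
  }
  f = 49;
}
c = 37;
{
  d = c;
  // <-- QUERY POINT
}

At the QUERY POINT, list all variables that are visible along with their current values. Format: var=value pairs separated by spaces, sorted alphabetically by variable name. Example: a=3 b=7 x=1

Step 1: enter scope (depth=1)
Step 2: enter scope (depth=2)
Step 3: exit scope (depth=1)
Step 4: declare f=49 at depth 1
Step 5: exit scope (depth=0)
Step 6: declare c=37 at depth 0
Step 7: enter scope (depth=1)
Step 8: declare d=(read c)=37 at depth 1
Visible at query point: c=37 d=37

Answer: c=37 d=37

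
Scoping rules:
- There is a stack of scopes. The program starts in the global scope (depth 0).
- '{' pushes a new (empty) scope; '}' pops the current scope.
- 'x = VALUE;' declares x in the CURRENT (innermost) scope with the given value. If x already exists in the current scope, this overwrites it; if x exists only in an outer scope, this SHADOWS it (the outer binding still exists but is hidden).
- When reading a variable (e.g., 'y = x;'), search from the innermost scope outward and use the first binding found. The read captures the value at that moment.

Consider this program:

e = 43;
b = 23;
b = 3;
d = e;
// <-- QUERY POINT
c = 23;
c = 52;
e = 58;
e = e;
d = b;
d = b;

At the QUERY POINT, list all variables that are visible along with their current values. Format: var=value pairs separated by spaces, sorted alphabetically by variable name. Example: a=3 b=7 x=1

Step 1: declare e=43 at depth 0
Step 2: declare b=23 at depth 0
Step 3: declare b=3 at depth 0
Step 4: declare d=(read e)=43 at depth 0
Visible at query point: b=3 d=43 e=43

Answer: b=3 d=43 e=43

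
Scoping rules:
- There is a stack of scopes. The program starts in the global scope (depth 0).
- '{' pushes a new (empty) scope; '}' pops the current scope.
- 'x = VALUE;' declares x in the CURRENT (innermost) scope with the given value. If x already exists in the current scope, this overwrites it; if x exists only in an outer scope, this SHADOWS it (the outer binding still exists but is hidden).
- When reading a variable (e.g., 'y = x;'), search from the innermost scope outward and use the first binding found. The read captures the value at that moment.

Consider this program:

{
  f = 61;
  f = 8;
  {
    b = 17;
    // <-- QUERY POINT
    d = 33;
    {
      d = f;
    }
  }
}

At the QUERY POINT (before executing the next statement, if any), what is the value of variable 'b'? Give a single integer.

Step 1: enter scope (depth=1)
Step 2: declare f=61 at depth 1
Step 3: declare f=8 at depth 1
Step 4: enter scope (depth=2)
Step 5: declare b=17 at depth 2
Visible at query point: b=17 f=8

Answer: 17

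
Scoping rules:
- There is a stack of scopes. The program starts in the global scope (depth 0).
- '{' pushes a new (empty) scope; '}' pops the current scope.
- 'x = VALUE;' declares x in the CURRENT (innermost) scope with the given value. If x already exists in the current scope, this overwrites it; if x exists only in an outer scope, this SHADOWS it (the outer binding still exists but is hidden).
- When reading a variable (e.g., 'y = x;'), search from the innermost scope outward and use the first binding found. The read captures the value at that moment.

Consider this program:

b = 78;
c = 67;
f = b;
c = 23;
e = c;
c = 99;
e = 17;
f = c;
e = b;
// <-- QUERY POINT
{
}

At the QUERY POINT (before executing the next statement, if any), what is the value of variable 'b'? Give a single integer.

Answer: 78

Derivation:
Step 1: declare b=78 at depth 0
Step 2: declare c=67 at depth 0
Step 3: declare f=(read b)=78 at depth 0
Step 4: declare c=23 at depth 0
Step 5: declare e=(read c)=23 at depth 0
Step 6: declare c=99 at depth 0
Step 7: declare e=17 at depth 0
Step 8: declare f=(read c)=99 at depth 0
Step 9: declare e=(read b)=78 at depth 0
Visible at query point: b=78 c=99 e=78 f=99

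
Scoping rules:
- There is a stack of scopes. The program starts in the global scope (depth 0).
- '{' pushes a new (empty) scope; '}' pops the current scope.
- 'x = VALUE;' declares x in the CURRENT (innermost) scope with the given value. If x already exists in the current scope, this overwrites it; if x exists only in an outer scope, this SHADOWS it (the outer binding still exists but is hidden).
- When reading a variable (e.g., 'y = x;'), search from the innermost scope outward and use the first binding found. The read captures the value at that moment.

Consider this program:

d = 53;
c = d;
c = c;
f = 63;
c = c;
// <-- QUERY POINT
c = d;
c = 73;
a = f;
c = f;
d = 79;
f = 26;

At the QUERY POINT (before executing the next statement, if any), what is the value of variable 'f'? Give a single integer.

Step 1: declare d=53 at depth 0
Step 2: declare c=(read d)=53 at depth 0
Step 3: declare c=(read c)=53 at depth 0
Step 4: declare f=63 at depth 0
Step 5: declare c=(read c)=53 at depth 0
Visible at query point: c=53 d=53 f=63

Answer: 63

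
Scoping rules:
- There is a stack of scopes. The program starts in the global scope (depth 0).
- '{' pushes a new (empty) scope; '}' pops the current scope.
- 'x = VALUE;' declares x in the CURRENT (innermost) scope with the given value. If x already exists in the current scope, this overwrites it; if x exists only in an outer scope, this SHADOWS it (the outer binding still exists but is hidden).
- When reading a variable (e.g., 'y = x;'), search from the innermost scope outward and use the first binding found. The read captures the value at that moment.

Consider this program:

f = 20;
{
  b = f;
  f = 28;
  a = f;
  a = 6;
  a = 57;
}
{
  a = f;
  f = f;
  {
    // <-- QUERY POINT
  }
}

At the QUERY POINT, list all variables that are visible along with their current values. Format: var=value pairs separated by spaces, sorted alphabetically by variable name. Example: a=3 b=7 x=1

Step 1: declare f=20 at depth 0
Step 2: enter scope (depth=1)
Step 3: declare b=(read f)=20 at depth 1
Step 4: declare f=28 at depth 1
Step 5: declare a=(read f)=28 at depth 1
Step 6: declare a=6 at depth 1
Step 7: declare a=57 at depth 1
Step 8: exit scope (depth=0)
Step 9: enter scope (depth=1)
Step 10: declare a=(read f)=20 at depth 1
Step 11: declare f=(read f)=20 at depth 1
Step 12: enter scope (depth=2)
Visible at query point: a=20 f=20

Answer: a=20 f=20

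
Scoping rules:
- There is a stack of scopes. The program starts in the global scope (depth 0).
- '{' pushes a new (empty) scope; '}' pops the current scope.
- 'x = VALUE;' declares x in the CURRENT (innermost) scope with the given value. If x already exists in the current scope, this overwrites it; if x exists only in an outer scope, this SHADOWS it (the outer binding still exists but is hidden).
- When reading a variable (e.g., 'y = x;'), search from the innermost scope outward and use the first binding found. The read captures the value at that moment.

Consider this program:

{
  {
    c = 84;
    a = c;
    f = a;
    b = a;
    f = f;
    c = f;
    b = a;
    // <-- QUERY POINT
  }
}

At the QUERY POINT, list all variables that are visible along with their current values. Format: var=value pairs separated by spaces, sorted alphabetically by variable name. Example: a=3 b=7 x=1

Answer: a=84 b=84 c=84 f=84

Derivation:
Step 1: enter scope (depth=1)
Step 2: enter scope (depth=2)
Step 3: declare c=84 at depth 2
Step 4: declare a=(read c)=84 at depth 2
Step 5: declare f=(read a)=84 at depth 2
Step 6: declare b=(read a)=84 at depth 2
Step 7: declare f=(read f)=84 at depth 2
Step 8: declare c=(read f)=84 at depth 2
Step 9: declare b=(read a)=84 at depth 2
Visible at query point: a=84 b=84 c=84 f=84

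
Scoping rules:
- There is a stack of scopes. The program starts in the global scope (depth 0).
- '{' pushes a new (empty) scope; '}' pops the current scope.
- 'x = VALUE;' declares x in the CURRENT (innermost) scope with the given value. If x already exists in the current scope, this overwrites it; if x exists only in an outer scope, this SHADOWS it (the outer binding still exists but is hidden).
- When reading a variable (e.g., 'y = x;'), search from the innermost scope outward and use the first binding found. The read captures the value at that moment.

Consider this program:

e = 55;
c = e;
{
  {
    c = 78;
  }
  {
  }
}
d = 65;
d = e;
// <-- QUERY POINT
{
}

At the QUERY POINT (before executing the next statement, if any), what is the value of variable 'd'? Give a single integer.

Step 1: declare e=55 at depth 0
Step 2: declare c=(read e)=55 at depth 0
Step 3: enter scope (depth=1)
Step 4: enter scope (depth=2)
Step 5: declare c=78 at depth 2
Step 6: exit scope (depth=1)
Step 7: enter scope (depth=2)
Step 8: exit scope (depth=1)
Step 9: exit scope (depth=0)
Step 10: declare d=65 at depth 0
Step 11: declare d=(read e)=55 at depth 0
Visible at query point: c=55 d=55 e=55

Answer: 55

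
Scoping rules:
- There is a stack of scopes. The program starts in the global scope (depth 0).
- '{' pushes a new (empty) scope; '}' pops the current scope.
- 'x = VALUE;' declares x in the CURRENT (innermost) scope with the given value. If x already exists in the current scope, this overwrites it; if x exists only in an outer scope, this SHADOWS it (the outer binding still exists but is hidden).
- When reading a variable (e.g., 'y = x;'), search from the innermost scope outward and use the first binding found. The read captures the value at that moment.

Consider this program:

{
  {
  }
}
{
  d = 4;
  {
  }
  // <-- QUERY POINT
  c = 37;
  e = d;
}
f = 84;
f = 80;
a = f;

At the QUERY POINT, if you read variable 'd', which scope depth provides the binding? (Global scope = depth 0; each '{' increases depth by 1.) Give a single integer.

Step 1: enter scope (depth=1)
Step 2: enter scope (depth=2)
Step 3: exit scope (depth=1)
Step 4: exit scope (depth=0)
Step 5: enter scope (depth=1)
Step 6: declare d=4 at depth 1
Step 7: enter scope (depth=2)
Step 8: exit scope (depth=1)
Visible at query point: d=4

Answer: 1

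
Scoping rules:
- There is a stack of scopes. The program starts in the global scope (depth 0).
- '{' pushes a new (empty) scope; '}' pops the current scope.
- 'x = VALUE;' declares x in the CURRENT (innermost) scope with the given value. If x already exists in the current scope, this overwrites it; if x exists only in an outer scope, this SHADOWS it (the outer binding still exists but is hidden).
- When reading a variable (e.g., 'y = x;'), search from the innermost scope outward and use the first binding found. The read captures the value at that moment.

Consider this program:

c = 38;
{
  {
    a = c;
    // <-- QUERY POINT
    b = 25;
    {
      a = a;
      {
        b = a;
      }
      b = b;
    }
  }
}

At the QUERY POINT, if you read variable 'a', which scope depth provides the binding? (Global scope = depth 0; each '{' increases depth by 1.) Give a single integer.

Answer: 2

Derivation:
Step 1: declare c=38 at depth 0
Step 2: enter scope (depth=1)
Step 3: enter scope (depth=2)
Step 4: declare a=(read c)=38 at depth 2
Visible at query point: a=38 c=38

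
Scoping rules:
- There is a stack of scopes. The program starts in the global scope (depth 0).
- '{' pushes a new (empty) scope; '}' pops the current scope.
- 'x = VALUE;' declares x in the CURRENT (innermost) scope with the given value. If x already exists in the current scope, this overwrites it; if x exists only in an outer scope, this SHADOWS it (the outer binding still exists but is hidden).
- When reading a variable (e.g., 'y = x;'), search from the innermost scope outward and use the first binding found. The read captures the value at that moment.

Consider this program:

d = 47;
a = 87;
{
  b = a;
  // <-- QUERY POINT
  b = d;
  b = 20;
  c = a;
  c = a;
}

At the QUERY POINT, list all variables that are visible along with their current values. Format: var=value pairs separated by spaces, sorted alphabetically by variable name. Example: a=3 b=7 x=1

Answer: a=87 b=87 d=47

Derivation:
Step 1: declare d=47 at depth 0
Step 2: declare a=87 at depth 0
Step 3: enter scope (depth=1)
Step 4: declare b=(read a)=87 at depth 1
Visible at query point: a=87 b=87 d=47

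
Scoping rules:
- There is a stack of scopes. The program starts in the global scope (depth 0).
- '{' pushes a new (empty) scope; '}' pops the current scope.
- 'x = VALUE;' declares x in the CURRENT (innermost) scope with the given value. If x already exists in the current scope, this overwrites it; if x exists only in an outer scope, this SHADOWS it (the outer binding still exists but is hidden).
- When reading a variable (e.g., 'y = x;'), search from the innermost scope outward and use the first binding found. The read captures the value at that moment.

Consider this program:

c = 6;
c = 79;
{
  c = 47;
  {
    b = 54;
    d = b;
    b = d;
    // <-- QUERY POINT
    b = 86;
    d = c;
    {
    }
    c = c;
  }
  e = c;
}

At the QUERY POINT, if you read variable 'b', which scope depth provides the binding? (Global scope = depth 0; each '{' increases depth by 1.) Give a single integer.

Answer: 2

Derivation:
Step 1: declare c=6 at depth 0
Step 2: declare c=79 at depth 0
Step 3: enter scope (depth=1)
Step 4: declare c=47 at depth 1
Step 5: enter scope (depth=2)
Step 6: declare b=54 at depth 2
Step 7: declare d=(read b)=54 at depth 2
Step 8: declare b=(read d)=54 at depth 2
Visible at query point: b=54 c=47 d=54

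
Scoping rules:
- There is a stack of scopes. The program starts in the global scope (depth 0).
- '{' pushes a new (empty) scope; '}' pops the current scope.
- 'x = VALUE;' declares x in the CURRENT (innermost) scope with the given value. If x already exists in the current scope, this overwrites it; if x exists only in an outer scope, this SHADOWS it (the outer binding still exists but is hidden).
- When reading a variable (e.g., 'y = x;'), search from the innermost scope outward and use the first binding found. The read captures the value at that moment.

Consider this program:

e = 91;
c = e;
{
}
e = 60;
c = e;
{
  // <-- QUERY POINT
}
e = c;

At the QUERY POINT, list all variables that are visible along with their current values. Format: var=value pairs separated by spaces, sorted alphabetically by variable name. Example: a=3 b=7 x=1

Step 1: declare e=91 at depth 0
Step 2: declare c=(read e)=91 at depth 0
Step 3: enter scope (depth=1)
Step 4: exit scope (depth=0)
Step 5: declare e=60 at depth 0
Step 6: declare c=(read e)=60 at depth 0
Step 7: enter scope (depth=1)
Visible at query point: c=60 e=60

Answer: c=60 e=60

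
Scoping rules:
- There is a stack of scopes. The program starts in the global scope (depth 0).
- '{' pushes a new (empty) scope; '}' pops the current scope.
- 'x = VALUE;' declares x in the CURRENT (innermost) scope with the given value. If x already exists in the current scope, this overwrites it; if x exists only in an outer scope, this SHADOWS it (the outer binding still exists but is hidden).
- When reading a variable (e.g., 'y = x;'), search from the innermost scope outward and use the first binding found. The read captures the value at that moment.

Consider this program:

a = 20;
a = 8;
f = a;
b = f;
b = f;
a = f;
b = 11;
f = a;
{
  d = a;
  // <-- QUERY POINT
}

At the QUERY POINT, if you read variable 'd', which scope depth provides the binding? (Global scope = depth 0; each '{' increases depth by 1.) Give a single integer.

Step 1: declare a=20 at depth 0
Step 2: declare a=8 at depth 0
Step 3: declare f=(read a)=8 at depth 0
Step 4: declare b=(read f)=8 at depth 0
Step 5: declare b=(read f)=8 at depth 0
Step 6: declare a=(read f)=8 at depth 0
Step 7: declare b=11 at depth 0
Step 8: declare f=(read a)=8 at depth 0
Step 9: enter scope (depth=1)
Step 10: declare d=(read a)=8 at depth 1
Visible at query point: a=8 b=11 d=8 f=8

Answer: 1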